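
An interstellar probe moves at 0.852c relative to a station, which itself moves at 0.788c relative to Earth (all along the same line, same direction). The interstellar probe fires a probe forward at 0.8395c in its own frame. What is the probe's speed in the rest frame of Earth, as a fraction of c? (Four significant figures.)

Apply u = (u'+v)/(1+u'v) twice. Probe in the station frame: (0.8395+0.852)/(1+0.8395·0.852) = 1.6915/1.715254 = 0.98615c.
That velocity, transformed to the rest frame of Earth: (0.98615+0.788)/(1+0.98615·0.788) = 1.77415/1.7770862 = 0.99835c.

0.9983c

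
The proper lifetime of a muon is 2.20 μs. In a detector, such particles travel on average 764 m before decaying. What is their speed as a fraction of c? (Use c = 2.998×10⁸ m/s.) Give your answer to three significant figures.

Let x = d/(cτ) = 764.0 m / (2.998×10⁸ m/s × 2.200×10^-6 s) = 1.1583. Since d = βγcτ, x = βγ = β/√(1−β²).
Solving: β² = x²/(1+x²) = 1.34166/2.34166 = 0.572953, so β = 0.757.

0.757c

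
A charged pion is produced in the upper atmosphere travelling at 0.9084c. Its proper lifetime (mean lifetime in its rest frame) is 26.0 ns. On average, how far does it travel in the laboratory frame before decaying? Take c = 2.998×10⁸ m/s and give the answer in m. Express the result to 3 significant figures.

16.9 m

With β = 0.9084, γ = 1/√(1 − 0.9084²) = 1/√0.17480944 = 2.3918.
Lab-frame lifetime: Δt = γτ = 2.3918 × 26.0 ns = 62.187 ns.
Distance: d = vΔt = 0.9084 × 2.998×10⁸ m/s × 6.2187×10^-8 s = 16.9 m.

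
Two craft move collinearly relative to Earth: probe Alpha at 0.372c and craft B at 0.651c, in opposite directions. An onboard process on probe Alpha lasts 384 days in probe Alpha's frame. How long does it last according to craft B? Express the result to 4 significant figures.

Transform probe Alpha's velocity into craft B's frame: (0.372 + 0.651)/(1 + 0.372·0.651) = 1.023/1.242172, so the relative speed is 0.82356c.
γ for this relative speed: γ = 1/√(1 − 0.678251) = 1.763.
The clock on probe Alpha records proper time, so craft B measures Δt = γΔτ = 1.763 × 384 = 677.0 days.

677.0 days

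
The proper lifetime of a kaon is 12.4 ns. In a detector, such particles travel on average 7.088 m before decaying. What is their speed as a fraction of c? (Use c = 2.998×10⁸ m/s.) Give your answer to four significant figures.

Lab distance = (lab lifetime)·v = γτ·βc, so βγ = d/(cτ) = 7.088/(2.998×10⁸ × 1.240×10^-8) = 1.9066.
With βγ = 1.9066: γ² = 1 + (βγ)² = 4.63512, and β = (βγ)/γ = 1.9066/2.15293 = 0.8856.

0.8856c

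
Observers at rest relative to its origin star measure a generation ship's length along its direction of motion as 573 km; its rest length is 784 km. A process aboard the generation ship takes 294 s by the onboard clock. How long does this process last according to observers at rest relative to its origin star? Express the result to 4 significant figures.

γ = L₀/L = 784/573 = 1.36824.
Δt = γΔτ = 1.36824 × 294 = 402.3 s.

402.3 s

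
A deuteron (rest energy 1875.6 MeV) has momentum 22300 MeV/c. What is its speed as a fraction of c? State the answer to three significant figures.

βγ = pc/(mc²) = 22300/1875.6 = 11.89.
Since γ² = 1 + (βγ)² = 142.372, γ = √142.372 = 11.932, and β = (βγ)/γ = 11.89/11.932 = 0.996.

0.996c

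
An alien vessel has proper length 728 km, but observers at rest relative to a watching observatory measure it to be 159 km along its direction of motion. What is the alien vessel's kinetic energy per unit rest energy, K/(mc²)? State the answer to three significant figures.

3.58

Length contraction gives γ = L₀/L = 728/159 = 4.57862.
Since K = (γ−1)mc², K/(mc²) = 4.57862 − 1 = 3.58.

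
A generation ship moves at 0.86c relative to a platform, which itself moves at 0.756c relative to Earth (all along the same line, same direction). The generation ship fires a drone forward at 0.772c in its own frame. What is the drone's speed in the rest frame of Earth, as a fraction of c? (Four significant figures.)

0.9973c

First combine the drone and generation ship (S''→S'): u₁ = (0.772 + 0.86)/(1 + 0.772×0.86) = 1.632/1.66392 = 0.98082.
Then combine with the platform (S'→S): u = (0.98082 + 0.756)/(1 + 0.98082×0.756) = 1.73682/1.74149992 = 0.99731.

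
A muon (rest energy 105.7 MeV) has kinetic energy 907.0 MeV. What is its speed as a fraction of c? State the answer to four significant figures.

0.9945c

γ = 1 + K/(mc²) = 1 + 907.0/105.7 = 9.5809.
β = √(1 − 1/γ²) = √(1 − 0.010894) = √0.989106 = 0.9945.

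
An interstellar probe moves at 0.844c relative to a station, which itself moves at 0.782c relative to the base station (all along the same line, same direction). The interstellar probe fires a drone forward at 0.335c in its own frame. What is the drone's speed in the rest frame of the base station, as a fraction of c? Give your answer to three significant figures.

Apply u = (u'+v)/(1+u'v) twice. Drone in the station frame: (0.335+0.844)/(1+0.335·0.844) = 1.179/1.28274 = 0.91913c.
That velocity, transformed to the rest frame of the base station: (0.91913+0.782)/(1+0.91913·0.782) = 1.70113/1.71875966 = 0.98974c.

0.990c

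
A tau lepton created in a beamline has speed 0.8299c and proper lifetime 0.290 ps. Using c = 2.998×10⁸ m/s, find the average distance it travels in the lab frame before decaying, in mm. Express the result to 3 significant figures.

With β = 0.8299, γ = 1/√(1 − 0.8299²) = 1/√0.31126599 = 1.7924.
Lab-frame lifetime: Δt = γτ = 1.7924 × 0.290 ps = 0.5198 ps.
Distance: d = vΔt = 0.8299 × 2.998×10⁸ m/s × 5.1980×10^-13 s = 1.29×10^-4 m = 0.129 mm.

0.129 mm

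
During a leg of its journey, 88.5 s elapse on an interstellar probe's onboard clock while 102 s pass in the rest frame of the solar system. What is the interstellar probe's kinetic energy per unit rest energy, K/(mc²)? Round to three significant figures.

0.153

γ = Δt/Δτ = 102/88.5 = 1.15254.
Since K = (γ−1)mc², K/(mc²) = 1.15254 − 1 = 0.153.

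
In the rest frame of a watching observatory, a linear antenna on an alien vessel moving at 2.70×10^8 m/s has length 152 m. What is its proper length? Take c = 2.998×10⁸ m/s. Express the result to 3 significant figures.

β = v/c = (2.70×10^8 m/s)/(2.998×10⁸ m/s) = 0.9006.
γ = 1/√(1 − β²) = 1/√(1 − 0.81108036) = 1/√0.18891964 = 1/0.434649 = 2.3007.
Proper length: L₀ = γ·L = 2.3007 × 152 = 350 m.

350 m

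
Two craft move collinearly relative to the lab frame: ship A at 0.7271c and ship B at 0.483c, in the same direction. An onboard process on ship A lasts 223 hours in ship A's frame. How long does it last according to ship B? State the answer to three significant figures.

241 hours

Speed of ship A in ship B's frame: u = (v_A − v_B)/(1 − v_A v_B/c²) = (0.7271 − 0.483)/(1 − 0.7271×0.483) = 0.2441/0.6488107 = 0.37623; |u| = 0.37623c.
At |u| = 0.37623c, γ = (1 − 0.141549)^(−1/2) = 1.0793.
Ship A's interval is proper; time dilation gives Δt_B = γΔτ = 1.0793 × 223 hours = 241 hours.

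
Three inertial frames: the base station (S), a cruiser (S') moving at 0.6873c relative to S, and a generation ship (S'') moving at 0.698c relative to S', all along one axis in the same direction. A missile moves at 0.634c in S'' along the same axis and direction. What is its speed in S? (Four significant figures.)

0.9853c

First combine the missile and generation ship (S''→S'): u₁ = (0.634 + 0.698)/(1 + 0.634×0.698) = 1.332/1.442532 = 0.92338.
Then combine with the cruiser (S'→S): u = (0.92338 + 0.6873)/(1 + 0.92338×0.6873) = 1.61068/1.634639074 = 0.98534.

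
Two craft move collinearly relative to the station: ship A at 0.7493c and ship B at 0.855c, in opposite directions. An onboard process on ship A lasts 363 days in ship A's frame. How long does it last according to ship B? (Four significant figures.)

1734 days

Speed of ship A in ship B's frame: u = (v_A + v_B)/(1 + v_A v_B/c²) = (0.7493 + 0.855)/(1 + 0.7493×0.855) = 1.6043/1.6406515 = 0.97784; |u| = 0.97784c.
At |u| = 0.97784c, γ = (1 − 0.956171)^(−1/2) = 4.7766.
Ship A's interval is proper; time dilation gives Δt_B = γΔτ = 4.7766 × 363 days = 1734 days.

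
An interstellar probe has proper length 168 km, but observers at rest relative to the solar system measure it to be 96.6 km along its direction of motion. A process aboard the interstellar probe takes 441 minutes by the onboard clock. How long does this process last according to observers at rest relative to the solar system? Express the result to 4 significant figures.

From L = L₀/γ: γ = 168/96.6 = 1.73913.
Δt = γΔτ = 1.73913 × 441 = 767.0 minutes.

767.0 minutes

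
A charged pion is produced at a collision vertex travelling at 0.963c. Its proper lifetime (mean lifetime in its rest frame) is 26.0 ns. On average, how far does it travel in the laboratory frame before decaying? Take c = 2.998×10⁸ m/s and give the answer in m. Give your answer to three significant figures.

Lorentz factor: γ = (1 − 0.927369)^(−1/2) = 3.7106.
Lab-frame lifetime: Δt = γτ = 3.7106 × 26.0 ns = 96.476 ns.
Distance: d = vΔt = 0.963 × 2.998×10⁸ m/s × 9.6476×10^-8 s = 27.9 m.

27.9 m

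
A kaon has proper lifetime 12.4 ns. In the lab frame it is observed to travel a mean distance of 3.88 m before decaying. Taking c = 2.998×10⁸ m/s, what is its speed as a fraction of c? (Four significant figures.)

0.7221c

d = βγcτ ⇒ βγ = d/(cτ) = 3.880 m / (3.71752 m) = 1.0437.
β = (βγ)/√(1+(βγ)²) = 1.0437/√2.08931 = 0.7221.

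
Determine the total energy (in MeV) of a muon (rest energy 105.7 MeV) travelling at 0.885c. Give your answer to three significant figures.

227 MeV

γ = 1/√(1 − β²) = 1/√(1 − 0.783225) = 1/√0.216775 = 1/0.465591 = 2.1478.
Total energy: E = γmc² = 2.1478 × 105.7 MeV = 227 MeV.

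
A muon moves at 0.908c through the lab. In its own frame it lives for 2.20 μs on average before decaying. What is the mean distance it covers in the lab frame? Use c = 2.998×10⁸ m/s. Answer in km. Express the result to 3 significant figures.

1.43 km

With β = 0.908, γ = 1/√(1 − 0.908²) = 1/√0.175536 = 2.3868.
Lab-frame lifetime: Δt = γτ = 2.3868 × 2.20 μs = 5.251 μs.
Distance: d = vΔt = 0.908 × 2.998×10⁸ m/s × 5.2510×10^-6 s = 1430 m = 1.43 km.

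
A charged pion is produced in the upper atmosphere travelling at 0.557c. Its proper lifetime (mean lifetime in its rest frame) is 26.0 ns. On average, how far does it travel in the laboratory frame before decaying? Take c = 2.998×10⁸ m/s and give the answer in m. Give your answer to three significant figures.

γ = 1/√(1 − β²) = 1/√(1 − 0.310249) = 1/√0.689751 = 1/0.830512 = 1.2041.
Lab-frame lifetime: Δt = γτ = 1.2041 × 26.0 ns = 31.307 ns.
Distance: d = vΔt = 0.557 × 2.998×10⁸ m/s × 3.1307×10^-8 s = 5.23 m.

5.23 m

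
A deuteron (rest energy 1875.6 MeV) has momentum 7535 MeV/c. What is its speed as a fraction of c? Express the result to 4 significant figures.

βγ = pc/(mc²) = 7535/1875.6 = 4.0174.
Since γ² = 1 + (βγ)² = 17.1395, γ = √17.1395 = 4.13999, and β = (βγ)/γ = 4.0174/4.13999 = 0.9704.

0.9704c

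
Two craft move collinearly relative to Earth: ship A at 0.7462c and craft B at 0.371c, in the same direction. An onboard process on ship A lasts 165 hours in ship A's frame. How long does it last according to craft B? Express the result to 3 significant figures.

Speed of ship A in craft B's frame: u = (v_A − v_B)/(1 − v_A v_B/c²) = (0.7462 − 0.371)/(1 − 0.7462×0.371) = 0.3752/0.7231598 = 0.51883; |u| = 0.51883c.
γ for this relative speed: γ = 1/√(1 − 0.269185) = 1.1698.
Ship A's interval is proper; time dilation gives Δt_B = γΔτ = 1.1698 × 165 hours = 193 hours.

193 hours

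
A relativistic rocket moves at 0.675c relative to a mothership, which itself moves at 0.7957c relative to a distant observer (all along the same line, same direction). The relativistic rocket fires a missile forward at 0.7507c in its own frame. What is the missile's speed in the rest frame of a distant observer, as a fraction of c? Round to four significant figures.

0.9937c

Apply u = (u'+v)/(1+u'v) twice. Missile in the mothership frame: (0.7507+0.675)/(1+0.7507·0.675) = 1.4257/1.5067225 = 0.94623c.
That velocity, transformed to the rest frame of a distant observer: (0.94623+0.7957)/(1+0.94623·0.7957) = 1.74193/1.752915211 = 0.99373c.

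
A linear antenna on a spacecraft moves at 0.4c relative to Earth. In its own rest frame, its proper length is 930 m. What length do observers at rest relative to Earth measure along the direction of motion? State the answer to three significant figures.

γ = 1/√(1 − β²) = 1/√(1 − 0.16) = 1/√0.84 = 1/0.916515 = 1.0911.
Length contraction: L = L₀/γ = 930/1.0911 = 852 m.

852 m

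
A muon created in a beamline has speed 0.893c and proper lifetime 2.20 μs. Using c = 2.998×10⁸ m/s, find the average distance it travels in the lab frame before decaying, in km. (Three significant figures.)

1.31 km

γ = 1/√(1 − β²) = 1/√(1 − 0.797449) = 1/√0.202551 = 1/0.450057 = 2.2219.
Lab-frame lifetime: Δt = γτ = 2.2219 × 2.20 μs = 4.8882 μs.
Distance: d = vΔt = 0.893 × 2.998×10⁸ m/s × 4.8882×10^-6 s = 1310 m = 1.31 km.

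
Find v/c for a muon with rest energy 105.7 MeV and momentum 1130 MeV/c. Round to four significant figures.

βγ = pc/(mc²) = 1130/105.7 = 10.691.
Since γ² = 1 + (βγ)² = 115.297, γ = √115.297 = 10.7376, and β = (βγ)/γ = 10.691/10.7376 = 0.9957.

0.9957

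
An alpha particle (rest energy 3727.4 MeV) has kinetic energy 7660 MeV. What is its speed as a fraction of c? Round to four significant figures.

K = (γ−1)mc², so γ = 1 + 7660/3727.4 = 3.0551.
Then v/c = √(1 − γ⁻²) = √(1 − 0.107139) = √0.892861 = 0.9449.

0.9449c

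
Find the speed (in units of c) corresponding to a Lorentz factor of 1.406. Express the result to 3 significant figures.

0.703c

β = √(1 − 1/γ²) = √(1 − 1/1.976836) = √0.494141 = 0.703.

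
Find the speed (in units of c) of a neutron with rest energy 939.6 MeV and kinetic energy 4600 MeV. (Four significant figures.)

K = (γ−1)mc², so γ = 1 + 4600/939.6 = 5.8957.
Then v/c = √(1 − γ⁻²) = √(1 − 0.0287693) = √0.9712307 = 0.9855.

0.9855c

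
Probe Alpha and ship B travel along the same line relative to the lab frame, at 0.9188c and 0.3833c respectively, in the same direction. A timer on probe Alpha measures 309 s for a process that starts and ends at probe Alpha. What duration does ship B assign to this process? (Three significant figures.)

549 s

The velocity of probe Alpha relative to ship B is (0.9188 − 0.3833)c / (1 − 0.9188×0.3833) = 0.82661c; relative speed 0.82661c.
At |u| = 0.82661c, γ = (1 − 0.683284)^(−1/2) = 1.7769.
Probe Alpha's interval is proper; time dilation gives Δt_B = γΔτ = 1.7769 × 309 s = 549 s.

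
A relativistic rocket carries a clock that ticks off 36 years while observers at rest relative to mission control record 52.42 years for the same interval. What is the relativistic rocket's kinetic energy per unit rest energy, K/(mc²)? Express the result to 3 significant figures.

0.456

γ = Δt/Δτ = 52.42/36 = 1.45611.
Since K = (γ−1)mc², K/(mc²) = 1.45611 − 1 = 0.456.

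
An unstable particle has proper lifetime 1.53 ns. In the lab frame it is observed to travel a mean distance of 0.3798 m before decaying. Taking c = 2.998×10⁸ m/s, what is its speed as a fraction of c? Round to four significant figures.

Let x = d/(cτ) = 0.3798 m / (2.998×10⁸ m/s × 1.530×10^-9 s) = 0.828. Since d = βγcτ, x = βγ = β/√(1−β²).
Solving: β² = x²/(1+x²) = 0.685584/1.685584 = 0.406734, so β = 0.6378.

0.6378c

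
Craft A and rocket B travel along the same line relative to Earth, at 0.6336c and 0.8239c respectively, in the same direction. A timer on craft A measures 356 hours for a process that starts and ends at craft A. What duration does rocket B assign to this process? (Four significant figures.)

388.1 hours

Speed of craft A in rocket B's frame: u = (v_A − v_B)/(1 − v_A v_B/c²) = (0.6336 − 0.8239)/(1 − 0.6336×0.8239) = −0.1903/0.47797696 = −0.39814; |u| = 0.39814c.
At |u| = 0.39814c, γ = (1 − 0.158515)^(−1/2) = 1.0901.
Craft A's interval is proper; time dilation gives Δt_B = γΔτ = 1.0901 × 356 hours = 388.1 hours.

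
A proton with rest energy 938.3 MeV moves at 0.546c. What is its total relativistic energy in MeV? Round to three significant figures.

γ = 1/√(1 − β²) = 1/√(1 − 0.298116) = 1/√0.701884 = 1/0.837785 = 1.1936.
Total energy: E = γmc² = 1.1936 × 938.3 MeV = 1120 MeV.

1120 MeV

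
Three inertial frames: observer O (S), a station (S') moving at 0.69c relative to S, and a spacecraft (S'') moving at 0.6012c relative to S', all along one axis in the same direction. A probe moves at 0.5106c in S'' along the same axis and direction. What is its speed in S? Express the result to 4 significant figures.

First combine the probe and spacecraft (S''→S'): u₁ = (0.5106 + 0.6012)/(1 + 0.5106×0.6012) = 1.1118/1.30697272 = 0.85067.
Then combine with the station (S'→S): u = (0.85067 + 0.69)/(1 + 0.85067×0.69) = 1.54067/1.5869623 = 0.97083.

0.9708c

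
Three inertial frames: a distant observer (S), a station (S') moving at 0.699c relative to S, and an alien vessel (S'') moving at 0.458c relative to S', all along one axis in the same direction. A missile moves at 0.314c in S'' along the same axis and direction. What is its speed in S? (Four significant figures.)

First combine the missile and alien vessel (S''→S'): u₁ = (0.314 + 0.458)/(1 + 0.314×0.458) = 0.772/1.143812 = 0.67494.
Then combine with the station (S'→S): u = (0.67494 + 0.699)/(1 + 0.67494×0.699) = 1.37394/1.47178306 = 0.93352.

0.9335c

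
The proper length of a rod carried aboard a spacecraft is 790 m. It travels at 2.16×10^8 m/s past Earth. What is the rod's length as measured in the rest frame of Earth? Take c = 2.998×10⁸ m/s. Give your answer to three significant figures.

548 m

β = v/c = (2.16×10^8 m/s)/(2.998×10⁸ m/s) = 0.72048.
With β = 0.72048, γ = 1/√(1 − 0.72048²) = 1/√0.4809085696 = 1.442.
Along the direction of motion the measured length is L₀/γ = 790/1.442 = 548 m.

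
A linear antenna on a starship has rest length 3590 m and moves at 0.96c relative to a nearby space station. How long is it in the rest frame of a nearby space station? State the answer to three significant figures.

1010 m

Lorentz factor: γ = (1 − 0.9216)^(−1/2) = 3.5714.
Length contraction: L = L₀/γ = 3590/3.5714 = 1010 m.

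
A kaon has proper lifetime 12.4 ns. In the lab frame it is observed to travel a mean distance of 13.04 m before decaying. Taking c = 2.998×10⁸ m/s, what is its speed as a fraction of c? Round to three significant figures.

0.962c

Lab distance = (lab lifetime)·v = γτ·βc, so βγ = d/(cτ) = 13.04/(2.998×10⁸ × 1.240×10^-8) = 3.5077.
With βγ = 3.5077: γ² = 1 + (βγ)² = 13.304, and β = (βγ)/γ = 3.5077/3.64746 = 0.962.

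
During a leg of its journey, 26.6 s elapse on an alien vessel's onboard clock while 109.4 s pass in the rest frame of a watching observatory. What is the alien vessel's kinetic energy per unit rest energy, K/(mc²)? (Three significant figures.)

The time-dilation ratio gives γ = 109.4/26.6 = 4.11278.
K/(mc²) = γ − 1 = 4.11278 − 1 = 3.11.

3.11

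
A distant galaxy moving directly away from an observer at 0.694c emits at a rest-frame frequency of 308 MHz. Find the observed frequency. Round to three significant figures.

131 MHz

Relativistic Doppler (source moving away): f_obs = f_src · √((1−β)/(1+β)).
With β = 0.694: factor = √(0.306/1.694) = 0.42501.
f_obs = 308 × 0.42501 = 131 MHz.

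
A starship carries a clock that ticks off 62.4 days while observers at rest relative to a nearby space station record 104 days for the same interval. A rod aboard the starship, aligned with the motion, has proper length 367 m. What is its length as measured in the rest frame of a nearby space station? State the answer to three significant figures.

From Δt = γΔτ: γ = 104/62.4 = 1.66667.
L = L₀/γ = 367/1.66667 = 220 m.

220 m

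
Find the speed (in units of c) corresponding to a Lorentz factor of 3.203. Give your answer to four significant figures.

β = √(1 − 1/γ²) = √(1 − 1/10.259209) = √0.902527 = 0.9500.

0.9500c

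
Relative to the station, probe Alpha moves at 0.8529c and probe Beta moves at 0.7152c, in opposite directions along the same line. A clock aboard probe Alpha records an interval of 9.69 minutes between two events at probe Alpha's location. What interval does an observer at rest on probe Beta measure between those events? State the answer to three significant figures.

Speed of probe Alpha in probe Beta's frame: u = (v_A + v_B)/(1 + v_A v_B/c²) = (0.8529 + 0.7152)/(1 + 0.8529×0.7152) = 1.5681/1.60999408 = 0.97398; |u| = 0.97398c.
γ for this relative speed: γ = 1/√(1 − 0.948637) = 4.4124.
Probe Alpha's interval is proper; time dilation gives Δt_B = γΔτ = 4.4124 × 9.69 minutes = 42.8 minutes.

42.8 minutes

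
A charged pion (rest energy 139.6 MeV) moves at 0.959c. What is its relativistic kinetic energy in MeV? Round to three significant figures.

353 MeV

γ = 1/√(1 − β²) = 1/√(1 − 0.919681) = 1/√0.080319 = 1/0.283406 = 3.5285.
Kinetic energy: K = (γ − 1)mc² = (3.5285 − 1) × 139.6 MeV = 2.5285 × 139.6 = 353 MeV.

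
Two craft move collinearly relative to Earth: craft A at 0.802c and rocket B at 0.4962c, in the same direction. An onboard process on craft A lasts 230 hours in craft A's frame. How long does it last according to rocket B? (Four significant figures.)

The velocity of craft A relative to rocket B is (0.802 − 0.4962)c / (1 − 0.802×0.4962) = 0.50793c; relative speed 0.50793c.
At |u| = 0.50793c, γ = (1 − 0.257993)^(−1/2) = 1.1609.
The clock on craft A records proper time, so rocket B measures Δt = γΔτ = 1.1609 × 230 = 267.0 hours.

267.0 hours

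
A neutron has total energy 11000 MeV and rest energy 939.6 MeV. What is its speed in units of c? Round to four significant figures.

Total energy E = γmc² gives γ = 11000/939.6 = 11.707.
Hence β = √(1 − 1/γ²) = √(1 − 0.0072964) = √0.9927036 = 0.9963.

0.9963c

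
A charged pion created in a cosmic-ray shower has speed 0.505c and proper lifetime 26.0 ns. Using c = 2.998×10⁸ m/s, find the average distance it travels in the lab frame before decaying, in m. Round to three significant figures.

4.56 m

γ = 1/√(1 − β²) = 1/√(1 − 0.255025) = 1/√0.744975 = 1/0.863119 = 1.1586.
Lab-frame lifetime: Δt = γτ = 1.1586 × 26.0 ns = 30.124 ns.
Distance: d = vΔt = 0.505 × 2.998×10⁸ m/s × 3.0124×10^-8 s = 4.56 m.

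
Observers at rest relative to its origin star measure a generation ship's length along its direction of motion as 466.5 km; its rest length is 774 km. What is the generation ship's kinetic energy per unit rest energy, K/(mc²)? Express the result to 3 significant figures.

Length contraction gives γ = L₀/L = 774/466.5 = 1.65916.
K/(mc²) = γ − 1 = 1.65916 − 1 = 0.659.

0.659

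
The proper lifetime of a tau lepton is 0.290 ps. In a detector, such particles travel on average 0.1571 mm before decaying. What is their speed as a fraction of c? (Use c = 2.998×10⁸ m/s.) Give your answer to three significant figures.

Lab distance = (lab lifetime)·v = γτ·βc, so βγ = d/(cτ) = 1.571×10^-4/(2.998×10⁸ × 2.900×10^-13) = 1.807.
With βγ = 1.807: γ² = 1 + (βγ)² = 4.26525, and β = (βγ)/γ = 1.807/2.06525 = 0.875.

0.875c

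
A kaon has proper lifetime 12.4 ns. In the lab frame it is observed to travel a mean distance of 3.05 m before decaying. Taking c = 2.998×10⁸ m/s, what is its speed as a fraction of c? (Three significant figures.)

Lab distance = (lab lifetime)·v = γτ·βc, so βγ = d/(cτ) = 3.050/(2.998×10⁸ × 1.240×10^-8) = 0.82044.
With βγ = 0.82044: γ² = 1 + (βγ)² = 1.673122, and β = (βγ)/γ = 0.82044/1.29349 = 0.634.

0.634c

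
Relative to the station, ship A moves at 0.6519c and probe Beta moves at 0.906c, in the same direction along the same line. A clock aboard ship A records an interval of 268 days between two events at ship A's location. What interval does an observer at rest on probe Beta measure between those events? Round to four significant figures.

341.8 days

Speed of ship A in probe Beta's frame: u = (v_A − v_B)/(1 − v_A v_B/c²) = (0.6519 − 0.906)/(1 − 0.6519×0.906) = −0.2541/0.4093786 = −0.6207; |u| = 0.6207c.
At |u| = 0.6207c, γ = (1 − 0.385268)^(−1/2) = 1.2754.
The clock on ship A records proper time, so probe Beta measures Δt = γΔτ = 1.2754 × 268 = 341.8 days.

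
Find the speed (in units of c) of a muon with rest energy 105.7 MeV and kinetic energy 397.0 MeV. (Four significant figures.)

γ = 1 + K/(mc²) = 1 + 397.0/105.7 = 4.7559.
β = √(1 − 1/γ²) = √(1 − 0.0442114) = √0.9557886 = 0.9776.

0.9776c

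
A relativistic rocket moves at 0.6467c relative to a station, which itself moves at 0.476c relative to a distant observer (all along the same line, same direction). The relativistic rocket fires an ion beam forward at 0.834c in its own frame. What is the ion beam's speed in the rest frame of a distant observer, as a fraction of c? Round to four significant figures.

Compose velocities in two stages. Stage 1 (into S'): u₁ = (0.834+0.6467)/(1+0.834×0.6467) = 0.9619.
Stage 2 (into S): u = (0.9619+0.476)/(1+0.9619×0.476) = 0.98631, so the speed is 0.9863c.

0.9863c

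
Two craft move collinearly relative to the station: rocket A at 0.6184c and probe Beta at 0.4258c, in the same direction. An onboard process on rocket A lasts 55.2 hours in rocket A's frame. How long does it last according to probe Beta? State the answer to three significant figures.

The velocity of rocket A relative to probe Beta is (0.6184 − 0.4258)c / (1 − 0.6184×0.4258) = 0.26144c; relative speed 0.26144c.
γ for this relative speed: γ = 1/√(1 − 0.0683509) = 1.036.
The clock on rocket A records proper time, so probe Beta measures Δt = γΔτ = 1.036 × 55.2 = 57.2 hours.

57.2 hours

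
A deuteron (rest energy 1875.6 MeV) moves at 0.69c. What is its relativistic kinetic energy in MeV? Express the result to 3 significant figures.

With β = 0.69, γ = 1/√(1 − 0.69²) = 1/√0.5239 = 1.38158.
Kinetic energy: K = (γ − 1)mc² = (1.38158 − 1) × 1875.6 MeV = 0.38158 × 1875.6 = 716 MeV.

716 MeV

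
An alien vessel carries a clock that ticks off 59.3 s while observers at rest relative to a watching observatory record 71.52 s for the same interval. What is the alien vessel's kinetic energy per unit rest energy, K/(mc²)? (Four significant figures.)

0.2061

The time-dilation ratio gives γ = 71.52/59.3 = 1.20607.
K/(mc²) = γ − 1 = 1.20607 − 1 = 0.2061.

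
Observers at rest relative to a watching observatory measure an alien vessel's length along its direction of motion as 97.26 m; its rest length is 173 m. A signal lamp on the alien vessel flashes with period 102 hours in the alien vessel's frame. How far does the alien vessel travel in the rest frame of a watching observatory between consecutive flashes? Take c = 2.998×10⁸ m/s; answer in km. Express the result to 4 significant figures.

1.619×10^11 km

From L = L₀/γ: γ = 173/97.26 = 1.77874.
β = √(1 − 1/γ²) = 0.827. Lab-frame period = γτ = 1.77874×102 hours = 181.43 hours. Distance = βc × γτ = 0.827 × 2.998×10⁸ m/s × 653148 s = 1.6194×10^14 m = 1.619×10^11 km.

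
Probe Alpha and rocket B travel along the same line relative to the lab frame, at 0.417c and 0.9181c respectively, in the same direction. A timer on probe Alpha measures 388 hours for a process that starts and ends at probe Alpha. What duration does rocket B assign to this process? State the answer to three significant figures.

665 hours

Speed of probe Alpha in rocket B's frame: u = (v_A − v_B)/(1 − v_A v_B/c²) = (0.417 − 0.9181)/(1 − 0.417×0.9181) = −0.5011/0.6171523 = −0.81196; |u| = 0.81196c.
γ for this relative speed: γ = 1/√(1 − 0.659279) = 1.7132.
The clock on probe Alpha records proper time, so rocket B measures Δt = γΔτ = 1.7132 × 388 = 665 hours.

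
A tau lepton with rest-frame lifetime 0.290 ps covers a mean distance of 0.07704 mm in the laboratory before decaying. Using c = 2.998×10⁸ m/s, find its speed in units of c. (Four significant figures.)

Let x = d/(cτ) = 7.704×10^-5 m / (2.998×10⁸ m/s × 2.900×10^-13 s) = 0.88611. Since d = βγcτ, x = βγ = β/√(1−β²).
Solving: β² = x²/(1+x²) = 0.785191/1.785191 = 0.439836, so β = 0.6632.

0.6632c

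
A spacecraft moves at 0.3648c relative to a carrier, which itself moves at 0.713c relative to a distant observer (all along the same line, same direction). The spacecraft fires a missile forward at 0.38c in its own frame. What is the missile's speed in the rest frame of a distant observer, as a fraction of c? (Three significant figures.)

0.932c

First combine the missile and spacecraft (S''→S'): u₁ = (0.38 + 0.3648)/(1 + 0.38×0.3648) = 0.7448/1.138624 = 0.65412.
Then combine with the carrier (S'→S): u = (0.65412 + 0.713)/(1 + 0.65412×0.713) = 1.36712/1.46638756 = 0.9323.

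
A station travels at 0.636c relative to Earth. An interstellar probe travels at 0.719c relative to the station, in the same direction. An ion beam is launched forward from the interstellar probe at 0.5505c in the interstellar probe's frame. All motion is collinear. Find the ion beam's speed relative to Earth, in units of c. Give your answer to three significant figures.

Apply u = (u'+v)/(1+u'v) twice. Ion beam in the station frame: (0.5505+0.719)/(1+0.5505·0.719) = 1.2695/1.3958095 = 0.90951c.
That velocity, transformed to the rest frame of Earth: (0.90951+0.636)/(1+0.90951·0.636) = 1.54551/1.57844836 = 0.97913c.

0.979c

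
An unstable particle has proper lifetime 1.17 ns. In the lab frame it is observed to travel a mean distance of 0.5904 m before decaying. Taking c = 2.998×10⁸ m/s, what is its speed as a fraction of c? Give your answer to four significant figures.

Let x = d/(cτ) = 0.5904 m / (2.998×10⁸ m/s × 1.170×10^-9 s) = 1.6832. Since d = βγcτ, x = βγ = β/√(1−β²).
Solving: β² = x²/(1+x²) = 2.83316/3.83316 = 0.739119, so β = 0.8597.

0.8597c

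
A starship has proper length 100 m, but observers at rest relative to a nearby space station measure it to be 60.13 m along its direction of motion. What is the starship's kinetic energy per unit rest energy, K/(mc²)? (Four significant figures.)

γ = L₀/L = 100/60.13 = 1.66306.
K/(mc²) = γ − 1 = 1.66306 − 1 = 0.6631.

0.6631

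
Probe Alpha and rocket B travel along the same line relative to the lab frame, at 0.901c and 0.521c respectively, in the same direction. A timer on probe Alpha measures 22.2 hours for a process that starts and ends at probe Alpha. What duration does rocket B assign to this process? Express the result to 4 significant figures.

Speed of probe Alpha in rocket B's frame: u = (v_A − v_B)/(1 − v_A v_B/c²) = (0.901 − 0.521)/(1 − 0.901×0.521) = 0.38/0.530579 = 0.7162; |u| = 0.7162c.
γ for this relative speed: γ = 1/√(1 − 0.512942) = 1.4329.
The clock on probe Alpha records proper time, so rocket B measures Δt = γΔτ = 1.4329 × 22.2 = 31.81 hours.

31.81 hours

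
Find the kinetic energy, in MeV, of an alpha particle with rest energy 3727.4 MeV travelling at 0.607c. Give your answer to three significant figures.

963 MeV

With β = 0.607, γ = 1/√(1 − 0.607²) = 1/√0.631551 = 1.25833.
Kinetic energy: K = (γ − 1)mc² = (1.25833 − 1) × 3727.4 MeV = 0.25833 × 3727.4 = 963 MeV.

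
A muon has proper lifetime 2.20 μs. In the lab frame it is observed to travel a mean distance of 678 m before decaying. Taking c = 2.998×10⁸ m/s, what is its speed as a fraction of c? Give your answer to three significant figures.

d = βγcτ ⇒ βγ = d/(cτ) = 678.0 m / (659.56 m) = 1.028.
β = (βγ)/√(1+(βγ)²) = 1.028/√2.05678 = 0.717.

0.717c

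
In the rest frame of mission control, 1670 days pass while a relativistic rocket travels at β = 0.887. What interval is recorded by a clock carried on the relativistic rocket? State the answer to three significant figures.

γ = 1/√(1 − β²) = 1/√(1 − 0.786769) = 1/√0.213231 = 1/0.461769 = 2.1656.
The relativistic rocket's clock runs slow as seen from mission control, so Δτ = Δt/γ = 1670/2.1656 = 771 days.

771 days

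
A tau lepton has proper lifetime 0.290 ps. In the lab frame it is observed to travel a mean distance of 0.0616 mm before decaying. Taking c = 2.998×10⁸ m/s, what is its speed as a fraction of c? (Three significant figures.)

Lab distance = (lab lifetime)·v = γτ·βc, so βγ = d/(cτ) = 6.160×10^-5/(2.998×10⁸ × 2.900×10^-13) = 0.70852.
With βγ = 0.70852: γ² = 1 + (βγ)² = 1.502001, and β = (βγ)/γ = 0.70852/1.22556 = 0.578.

0.578c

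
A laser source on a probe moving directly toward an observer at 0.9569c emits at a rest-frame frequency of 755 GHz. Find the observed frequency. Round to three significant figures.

Relativistic Doppler (source moving toward): f_obs = f_src · √((1+β)/(1−β)).
With β = 0.9569: factor = √(1.9569/0.0431) = 6.7382.
f_obs = 755 × 6.7382 = 5090 GHz.

5090 GHz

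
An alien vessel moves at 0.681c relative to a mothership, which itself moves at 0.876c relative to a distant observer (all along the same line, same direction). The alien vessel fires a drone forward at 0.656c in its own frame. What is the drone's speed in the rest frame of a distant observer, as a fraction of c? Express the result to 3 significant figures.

Compose velocities in two stages. Stage 1 (into S'): u₁ = (0.656+0.681)/(1+0.656×0.681) = 0.92415.
Stage 2 (into S): u = (0.92415+0.876)/(1+0.92415×0.876) = 0.9948, so the speed is 0.995c.

0.995c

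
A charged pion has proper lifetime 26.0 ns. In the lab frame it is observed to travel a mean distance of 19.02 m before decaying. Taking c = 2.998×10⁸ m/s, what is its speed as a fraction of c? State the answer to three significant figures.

0.925c

d = βγcτ ⇒ βγ = d/(cτ) = 19.02 m / (7.7948 m) = 2.4401.
β = (βγ)/√(1+(βγ)²) = 2.4401/√6.95409 = 0.925.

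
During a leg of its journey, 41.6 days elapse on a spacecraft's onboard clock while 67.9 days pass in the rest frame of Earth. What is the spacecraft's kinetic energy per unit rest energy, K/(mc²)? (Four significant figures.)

0.6322

The time-dilation ratio gives γ = 67.9/41.6 = 1.63221.
K/(mc²) = γ − 1 = 1.63221 − 1 = 0.6322.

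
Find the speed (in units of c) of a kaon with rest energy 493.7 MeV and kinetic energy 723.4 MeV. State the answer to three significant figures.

γ = 1 + K/(mc²) = 1 + 723.4/493.7 = 2.4653.
β = √(1 − 1/γ²) = √(1 − 0.164536) = √0.835464 = 0.914.

0.914c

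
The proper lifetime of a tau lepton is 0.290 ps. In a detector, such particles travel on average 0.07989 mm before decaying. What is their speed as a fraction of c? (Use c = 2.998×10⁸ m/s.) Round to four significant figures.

Let x = d/(cτ) = 7.989×10^-5 m / (2.998×10⁸ m/s × 2.900×10^-13 s) = 0.91889. Since d = βγcτ, x = βγ = β/√(1−β²).
Solving: β² = x²/(1+x²) = 0.844359/1.844359 = 0.457806, so β = 0.6766.

0.6766c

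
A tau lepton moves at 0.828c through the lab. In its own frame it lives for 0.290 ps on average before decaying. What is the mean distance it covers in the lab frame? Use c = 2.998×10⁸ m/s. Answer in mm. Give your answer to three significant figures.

0.128 mm

γ = 1/√(1 − β²) = 1/√(1 − 0.685584) = 1/√0.314416 = 1/0.560728 = 1.7834.
Lab-frame lifetime: Δt = γτ = 1.7834 × 0.290 ps = 0.51719 ps.
Distance: d = vΔt = 0.828 × 2.998×10⁸ m/s × 5.1719×10^-13 s = 1.28×10^-4 m = 0.128 mm.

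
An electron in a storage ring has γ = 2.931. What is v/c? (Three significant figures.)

0.940

β = √(1 − 1/γ²) = √(1 − 1/8.590761) = √0.883596 = 0.940.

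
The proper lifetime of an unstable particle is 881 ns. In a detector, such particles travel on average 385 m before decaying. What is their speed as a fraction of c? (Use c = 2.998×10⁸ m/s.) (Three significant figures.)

d = βγcτ ⇒ βγ = d/(cτ) = 385.0 m / (264.1238 m) = 1.4576.
β = (βγ)/√(1+(βγ)²) = 1.4576/√3.1246 = 0.825.

0.825c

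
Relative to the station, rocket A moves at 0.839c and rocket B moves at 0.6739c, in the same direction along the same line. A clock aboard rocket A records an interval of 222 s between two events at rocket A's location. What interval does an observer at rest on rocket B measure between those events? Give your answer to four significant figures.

240.0 s

The velocity of rocket A relative to rocket B is (0.839 − 0.6739)c / (1 − 0.839×0.6739) = 0.37989c; relative speed 0.37989c.
At |u| = 0.37989c, γ = (1 − 0.144316)^(−1/2) = 1.081.
Rocket A's interval is proper; time dilation gives Δt_B = γΔτ = 1.081 × 222 s = 240.0 s.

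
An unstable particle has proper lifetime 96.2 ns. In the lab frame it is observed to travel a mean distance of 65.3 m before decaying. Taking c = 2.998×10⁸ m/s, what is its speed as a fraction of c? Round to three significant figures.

Lab distance = (lab lifetime)·v = γτ·βc, so βγ = d/(cτ) = 65.30/(2.998×10⁸ × 9.620×10^-8) = 2.2642.
With βγ = 2.2642: γ² = 1 + (βγ)² = 6.1266, and β = (βγ)/γ = 2.2642/2.4752 = 0.915.

0.915c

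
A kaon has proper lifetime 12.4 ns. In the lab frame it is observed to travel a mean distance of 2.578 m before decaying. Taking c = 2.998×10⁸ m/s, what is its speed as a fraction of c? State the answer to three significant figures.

0.570c

d = βγcτ ⇒ βγ = d/(cτ) = 2.578 m / (3.71752 m) = 0.69347.
β = (βγ)/√(1+(βγ)²) = 0.69347/√1.480901 = 0.570.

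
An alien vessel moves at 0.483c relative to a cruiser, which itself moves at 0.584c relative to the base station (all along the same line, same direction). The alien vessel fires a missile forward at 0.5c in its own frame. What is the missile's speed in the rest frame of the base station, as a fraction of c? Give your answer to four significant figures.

Compose velocities in two stages. Stage 1 (into S'): u₁ = (0.5+0.483)/(1+0.5×0.483) = 0.79178.
Stage 2 (into S): u = (0.79178+0.584)/(1+0.79178×0.584) = 0.94077, so the speed is 0.9408c.

0.9408c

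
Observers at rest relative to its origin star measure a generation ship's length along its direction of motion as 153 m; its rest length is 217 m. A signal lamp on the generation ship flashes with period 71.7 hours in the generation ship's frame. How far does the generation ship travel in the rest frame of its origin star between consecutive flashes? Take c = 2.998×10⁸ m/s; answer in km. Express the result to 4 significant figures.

γ = L₀/L = 217/153 = 1.4183.
β = √(1 − 1/γ²) = 0.70914. Lab-frame period = γτ = 1.4183×71.7 hours = 101.69 hours. Distance = βc × γτ = 0.70914 × 2.998×10⁸ m/s × 366084 s = 7.7830×10^13 m = 7.783×10^10 km.

7.783×10^10 km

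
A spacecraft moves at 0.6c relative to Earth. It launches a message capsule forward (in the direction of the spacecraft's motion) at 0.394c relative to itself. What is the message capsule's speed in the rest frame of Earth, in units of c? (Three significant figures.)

In units of c, u = (u' + v)/(1 + u'v) with u' = 0.394 and v = 0.6.
Numerator: 0.394 + 0.6 = 0.994. Denominator: 1 + (0.394)(0.6) = 1.2364.
u = 0.994/1.2364 = 0.80395, so the speed is 0.804c.

0.804c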